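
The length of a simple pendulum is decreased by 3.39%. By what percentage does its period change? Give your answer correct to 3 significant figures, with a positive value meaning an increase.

T ∝ √L, so T'/T = √(0.9661) = 0.9829.
Percentage change in T = (0.9829 − 1) × 100% = -1.71%.

-1.71%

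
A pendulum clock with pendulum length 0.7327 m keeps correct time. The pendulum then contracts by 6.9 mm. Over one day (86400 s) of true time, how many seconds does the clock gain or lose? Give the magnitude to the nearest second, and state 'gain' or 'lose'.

T ∝ √L, so T'/T = √(0.72580/0.7327) = 0.995280.
In 86400 s of true time the clock registers 86400/0.995280 = 86809.7 s, so it gains 410 s.

gain 410 s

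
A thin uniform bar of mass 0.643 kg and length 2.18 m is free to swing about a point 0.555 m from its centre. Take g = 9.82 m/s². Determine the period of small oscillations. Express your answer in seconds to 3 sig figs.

2.26 s

For a physical pendulum T = 2π√(I/(mgd)), with d = 0.5550 m from pivot to centre of mass.
I_cm = mL²/12 = 0.643 × 2.18²/12 = 0.2546 kg·m²; I = I_cm + md² = 0.2546 + 0.643 × 0.5550² = 0.4527 kg·m².
T = 2π√(0.4527/(0.643 × 9.82 × 0.5550)) = 2.26 s.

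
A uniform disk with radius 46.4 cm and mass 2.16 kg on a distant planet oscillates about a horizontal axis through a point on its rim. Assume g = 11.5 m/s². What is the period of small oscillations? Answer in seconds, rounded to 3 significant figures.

I_cm = ½mr² = 0.2325 kg·m². The pivot is at distance d = 0.464 m from the centre of mass.
By the parallel-axis theorem, I = I_cm + md² = 0.2325 + 0.4650 = 0.6976 kg·m².
T = 2π√(I/(mgd)) = 2π√(0.6976/(2.16 × 11.5 × 0.464)) = 1.55 s.

1.55 s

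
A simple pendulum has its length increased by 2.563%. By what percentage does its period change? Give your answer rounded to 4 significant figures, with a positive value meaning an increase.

1.273%

T ∝ √L, so T'/T = √(1.0256) = 1.0127.
Percentage change in T = (1.0127 − 1) × 100% = 1.273%.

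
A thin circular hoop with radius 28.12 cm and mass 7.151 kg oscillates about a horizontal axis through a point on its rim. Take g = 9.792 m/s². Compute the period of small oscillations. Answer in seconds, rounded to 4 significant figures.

1.506 s

I_cm = mr² = 0.56545 kg·m². The pivot is at distance d = 0.2812 m from the centre of mass.
By the parallel-axis theorem, I = I_cm + md² = 0.56545 + 0.56545 = 1.1309 kg·m².
T = 2π√(I/(mgd)) = 2π√(1.1309/(7.151 × 9.792 × 0.2812)) = 1.506 s.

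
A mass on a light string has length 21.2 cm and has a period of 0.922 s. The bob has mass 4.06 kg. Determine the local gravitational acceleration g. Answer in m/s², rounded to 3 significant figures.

9.85 m/s²

From T = 2π√(L/g), g = 4π²L/T² = 4π² × 0.212/0.9220² = 9.85 m/s².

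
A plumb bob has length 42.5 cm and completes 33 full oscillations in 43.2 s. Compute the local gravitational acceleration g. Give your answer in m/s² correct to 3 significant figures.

T = 43.2/33 = 1.309 s.
From T = 2π√(L/g), g = 4π²L/T² = 4π² × 0.425/1.309² = 9.79 m/s².

9.79 m/s²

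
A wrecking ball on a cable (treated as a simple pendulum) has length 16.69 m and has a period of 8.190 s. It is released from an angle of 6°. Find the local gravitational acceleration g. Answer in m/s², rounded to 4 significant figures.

9.823 m/s²

From T = 2π√(L/g), g = 4π²L/T² = 4π² × 16.69/8.1900² = 9.823 m/s².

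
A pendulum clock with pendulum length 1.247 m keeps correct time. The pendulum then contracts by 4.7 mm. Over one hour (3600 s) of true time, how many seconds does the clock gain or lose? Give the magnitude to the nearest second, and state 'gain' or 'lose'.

T ∝ √L, so T'/T = √(1.24230/1.247) = 0.998114.
In 3600 s of true time the clock registers 3600/0.998114 = 3606.8 s, so it gains 7 s.

gain 7 s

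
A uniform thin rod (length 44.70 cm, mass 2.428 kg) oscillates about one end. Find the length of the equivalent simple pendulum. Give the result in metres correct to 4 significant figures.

0.2980 m

The equivalent simple-pendulum length is L_eq = I/(md), where I is about the pivot and d = 0.22350 m.
I_cm = (1/12)mL² = 0.040428 kg·m², so I = I_cm + md² = 0.040428 + 0.12128 = 0.16171 kg·m².
L_eq = 0.16171/(2.428 × 0.22350) = 0.2980 m.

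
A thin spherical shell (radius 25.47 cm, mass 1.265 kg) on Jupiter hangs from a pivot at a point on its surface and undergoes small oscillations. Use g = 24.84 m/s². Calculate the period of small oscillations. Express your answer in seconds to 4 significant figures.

0.8214 s

I_cm = (2/3)mr² = 0.054709 kg·m². The pivot is at distance d = 0.2547 m from the centre of mass.
By the parallel-axis theorem, I = I_cm + md² = 0.054709 + 0.082063 = 0.13677 kg·m².
T = 2π√(I/(mgd)) = 2π√(0.13677/(1.265 × 24.84 × 0.2547)) = 0.8214 s.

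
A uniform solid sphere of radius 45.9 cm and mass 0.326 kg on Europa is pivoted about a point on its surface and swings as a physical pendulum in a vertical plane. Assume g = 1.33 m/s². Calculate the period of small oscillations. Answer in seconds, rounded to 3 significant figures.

I_cm = (2/5)mr² = 0.02747 kg·m². The pivot is at distance d = 0.459 m from the centre of mass.
By the parallel-axis theorem, I = I_cm + md² = 0.02747 + 0.06868 = 0.09615 kg·m².
T = 2π√(I/(mgd)) = 2π√(0.09615/(0.326 × 1.33 × 0.459)) = 4.37 s.

4.37 s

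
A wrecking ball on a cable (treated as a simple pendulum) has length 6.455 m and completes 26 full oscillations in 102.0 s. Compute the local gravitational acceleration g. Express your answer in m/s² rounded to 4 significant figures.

16.56 m/s²

T = 102.0/26 = 3.9231 s.
From T = 2π√(L/g), g = 4π²L/T² = 4π² × 6.455/3.9231² = 16.56 m/s².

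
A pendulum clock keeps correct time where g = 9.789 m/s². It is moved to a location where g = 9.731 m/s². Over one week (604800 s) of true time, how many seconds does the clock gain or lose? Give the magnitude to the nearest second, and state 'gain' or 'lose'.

lose 1794 s

The clock's period scales as T ∝ 1/√g, so T'/T = √(9.789/9.731) = 1.00298.
In 604800 s of true time the clock registers 604800/1.00298 = 603005.6 s, so it loses 1794 s.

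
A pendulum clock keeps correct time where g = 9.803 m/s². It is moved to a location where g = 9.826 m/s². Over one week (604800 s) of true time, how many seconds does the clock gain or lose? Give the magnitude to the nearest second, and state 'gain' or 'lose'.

gain 709 s

The clock's period scales as T ∝ 1/√g, so T'/T = √(9.803/9.826) = 0.998829.
In 604800 s of true time the clock registers 604800/0.998829 = 605509.1 s, so it gains 709 s.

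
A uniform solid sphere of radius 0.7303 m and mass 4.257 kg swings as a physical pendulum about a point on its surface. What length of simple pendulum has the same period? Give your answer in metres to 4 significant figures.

1.022 m

The equivalent simple-pendulum length is L_eq = I/(md), where I is about the pivot and d = 0.73030 m.
I_cm = (2/5)mR² = 0.90817 kg·m², so I = I_cm + md² = 0.90817 + 2.2704 = 3.1786 kg·m².
L_eq = 3.1786/(4.257 × 0.73030) = 1.022 m.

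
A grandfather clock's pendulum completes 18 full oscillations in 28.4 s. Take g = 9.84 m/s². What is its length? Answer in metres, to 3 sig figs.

T = 28.4/18 = 1.578 s.
From T = 2π√(L/g), L = gT²/(4π²) = 9.84 × 1.578²/(4π²) = 0.620 m.

0.620 m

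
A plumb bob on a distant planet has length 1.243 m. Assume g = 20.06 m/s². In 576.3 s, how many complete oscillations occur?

368

T = 2π√(L/g) = 2π√(1.243/20.06) = 1.5640 s.
Number of complete oscillations = ⌊576.3/1.5640⌋ = ⌊368.47⌋ = 368.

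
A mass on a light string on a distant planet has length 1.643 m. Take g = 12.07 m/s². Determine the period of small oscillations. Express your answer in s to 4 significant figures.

T = 2π√(L/g) = 2π√(1.643/12.07) = 2π × 0.36895 = 2.318 s.

2.318 s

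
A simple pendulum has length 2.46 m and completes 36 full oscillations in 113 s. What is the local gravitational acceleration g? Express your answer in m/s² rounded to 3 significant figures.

9.86 m/s²

T = 113/36 = 3.139 s.
From T = 2π√(L/g), g = 4π²L/T² = 4π² × 2.46/3.139² = 9.86 m/s².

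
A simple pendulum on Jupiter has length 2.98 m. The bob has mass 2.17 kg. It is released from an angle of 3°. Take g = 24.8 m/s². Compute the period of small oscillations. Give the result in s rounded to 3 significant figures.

T = 2π√(L/g) = 2π√(2.98/24.8) = 2π × 0.3466 = 2.18 s.

2.18 s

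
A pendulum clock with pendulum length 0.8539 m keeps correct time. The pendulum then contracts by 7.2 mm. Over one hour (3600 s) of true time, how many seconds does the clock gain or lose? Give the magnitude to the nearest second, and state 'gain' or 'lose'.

T ∝ √L, so T'/T = √(0.84670/0.8539) = 0.995775.
In 3600 s of true time the clock registers 3600/0.995775 = 3615.3 s, so it gains 15 s.

gain 15 s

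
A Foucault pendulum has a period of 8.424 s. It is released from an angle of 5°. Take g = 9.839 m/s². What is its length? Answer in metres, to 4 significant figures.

17.69 m

From T = 2π√(L/g), L = gT²/(4π²) = 9.839 × 8.4240²/(4π²) = 17.69 m.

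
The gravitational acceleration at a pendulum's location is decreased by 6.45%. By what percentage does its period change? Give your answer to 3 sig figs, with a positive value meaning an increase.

T ∝ 1/√g, so T'/T = 1/√(0.9355) = 1.034.
Percentage change in T = (1.034 − 1) × 100% = 3.39%.

3.39%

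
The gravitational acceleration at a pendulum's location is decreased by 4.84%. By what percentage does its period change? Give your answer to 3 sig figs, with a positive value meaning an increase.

2.51%

T ∝ 1/√g, so T'/T = 1/√(0.9516) = 1.025.
Percentage change in T = (1.025 − 1) × 100% = 2.51%.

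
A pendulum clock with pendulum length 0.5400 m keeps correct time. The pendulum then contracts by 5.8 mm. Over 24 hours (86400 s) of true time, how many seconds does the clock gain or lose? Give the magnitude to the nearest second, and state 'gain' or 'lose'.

gain 468 s

T ∝ √L, so T'/T = √(0.53420/0.5400) = 0.994615.
In 86400 s of true time the clock registers 86400/0.994615 = 86867.8 s, so it gains 468 s.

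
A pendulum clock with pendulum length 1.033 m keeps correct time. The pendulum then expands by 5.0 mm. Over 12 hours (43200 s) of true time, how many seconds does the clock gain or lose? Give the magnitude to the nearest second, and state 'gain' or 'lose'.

lose 104 s

T ∝ √L, so T'/T = √(1.03800/1.033) = 1.00242.
In 43200 s of true time the clock registers 43200/1.00242 = 43095.8 s, so it loses 104 s.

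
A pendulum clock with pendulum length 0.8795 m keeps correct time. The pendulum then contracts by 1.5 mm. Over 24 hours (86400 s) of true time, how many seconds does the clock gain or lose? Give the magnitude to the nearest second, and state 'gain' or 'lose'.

T ∝ √L, so T'/T = √(0.87800/0.8795) = 0.999147.
In 86400 s of true time the clock registers 86400/0.999147 = 86473.8 s, so it gains 74 s.

gain 74 s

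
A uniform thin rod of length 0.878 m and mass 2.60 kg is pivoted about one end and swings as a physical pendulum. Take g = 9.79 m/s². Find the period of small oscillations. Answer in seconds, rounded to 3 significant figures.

1.54 s

For a physical pendulum T = 2π√(I/(mgd)), with d = 0.4390 m from pivot to centre of mass.
I_cm = mL²/12 = 2.60 × 0.878²/12 = 0.1670 kg·m²; I = I_cm + md² = 0.1670 + 2.60 × 0.4390² = 0.6681 kg·m².
T = 2π√(0.6681/(2.60 × 9.79 × 0.4390)) = 1.54 s.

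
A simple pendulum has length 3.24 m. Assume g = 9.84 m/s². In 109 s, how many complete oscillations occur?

30

T = 2π√(L/g) = 2π√(3.24/9.84) = 3.605 s.
Number of complete oscillations = ⌊109/3.605⌋ = ⌊30.23⌋ = 30.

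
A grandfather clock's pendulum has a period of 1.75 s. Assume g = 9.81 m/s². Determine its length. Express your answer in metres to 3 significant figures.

0.761 m

From T = 2π√(L/g), L = gT²/(4π²) = 9.81 × 1.750²/(4π²) = 0.761 m.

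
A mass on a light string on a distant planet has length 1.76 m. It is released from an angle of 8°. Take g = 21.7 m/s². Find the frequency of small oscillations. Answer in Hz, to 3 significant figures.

T = 2π√(L/g) = 2π√(1.76/21.7) = 1.789 s, so f = 1/T = 0.559 Hz.

0.559 Hz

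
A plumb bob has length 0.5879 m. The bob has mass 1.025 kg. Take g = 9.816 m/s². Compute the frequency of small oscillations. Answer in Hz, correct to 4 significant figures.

T = 2π√(L/g) = 2π√(0.5879/9.816) = 1.5377 s, so f = 1/T = 0.6503 Hz.

0.6503 Hz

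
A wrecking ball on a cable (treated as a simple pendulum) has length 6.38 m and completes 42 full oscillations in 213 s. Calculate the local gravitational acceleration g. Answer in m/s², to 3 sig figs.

T = 213/42 = 5.071 s.
From T = 2π√(L/g), g = 4π²L/T² = 4π² × 6.38/5.071² = 9.79 m/s².

9.79 m/s²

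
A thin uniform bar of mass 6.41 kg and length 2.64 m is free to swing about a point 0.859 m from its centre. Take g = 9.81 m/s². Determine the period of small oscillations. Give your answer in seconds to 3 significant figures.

2.49 s

For a physical pendulum T = 2π√(I/(mgd)), with d = 0.8590 m from pivot to centre of mass.
I_cm = mL²/12 = 6.41 × 2.64²/12 = 3.723 kg·m²; I = I_cm + md² = 3.723 + 6.41 × 0.8590² = 8.453 kg·m².
T = 2π√(8.453/(6.41 × 9.81 × 0.8590)) = 2.49 s.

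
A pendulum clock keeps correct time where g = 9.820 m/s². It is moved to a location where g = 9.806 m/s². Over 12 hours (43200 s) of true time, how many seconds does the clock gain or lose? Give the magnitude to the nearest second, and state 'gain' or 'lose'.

lose 31 s

The clock's period scales as T ∝ 1/√g, so T'/T = √(9.820/9.806) = 1.00071.
In 43200 s of true time the clock registers 43200/1.00071 = 43169.2 s, so it loses 31 s.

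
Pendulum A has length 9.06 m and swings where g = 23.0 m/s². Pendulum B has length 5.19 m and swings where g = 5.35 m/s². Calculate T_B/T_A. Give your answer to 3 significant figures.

1.57

T = 2π√(L/g), so T_B/T_A = √((L_B/g_B)/(L_A/g_A)) = √((5.19/5.35)/(9.06/23.0)) = 1.57.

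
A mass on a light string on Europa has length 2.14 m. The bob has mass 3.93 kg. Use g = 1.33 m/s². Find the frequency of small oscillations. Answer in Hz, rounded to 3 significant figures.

0.125 Hz

T = 2π√(L/g) = 2π√(2.14/1.33) = 7.970 s, so f = 1/T = 0.125 Hz.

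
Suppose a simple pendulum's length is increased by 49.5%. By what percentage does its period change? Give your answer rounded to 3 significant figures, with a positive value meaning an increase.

T ∝ √L, so T'/T = √(1.495) = 1.223.
Percentage change in T = (1.223 − 1) × 100% = 22.3%.

22.3%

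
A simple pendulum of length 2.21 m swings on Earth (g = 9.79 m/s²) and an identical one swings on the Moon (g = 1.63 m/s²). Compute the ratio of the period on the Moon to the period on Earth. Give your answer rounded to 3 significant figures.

T ∝ 1/√g, so T₂/T₁ = √(g₁/g₂) = √(9.79/1.63) = 2.45.

2.45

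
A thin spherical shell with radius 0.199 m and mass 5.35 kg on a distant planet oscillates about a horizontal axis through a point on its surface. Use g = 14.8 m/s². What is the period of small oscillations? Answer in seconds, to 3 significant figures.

I_cm = (2/3)mr² = 0.1412 kg·m². The pivot is at distance d = 0.199 m from the centre of mass.
By the parallel-axis theorem, I = I_cm + md² = 0.1412 + 0.2119 = 0.3531 kg·m².
T = 2π√(I/(mgd)) = 2π√(0.3531/(5.35 × 14.8 × 0.199)) = 0.941 s.

0.941 s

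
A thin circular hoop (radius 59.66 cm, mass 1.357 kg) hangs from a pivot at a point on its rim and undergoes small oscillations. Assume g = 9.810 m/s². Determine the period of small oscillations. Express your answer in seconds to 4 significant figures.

2.191 s

I_cm = mr² = 0.48300 kg·m². The pivot is at distance d = 0.5966 m from the centre of mass.
By the parallel-axis theorem, I = I_cm + md² = 0.48300 + 0.48300 = 0.96600 kg·m².
T = 2π√(I/(mgd)) = 2π√(0.96600/(1.357 × 9.810 × 0.5966)) = 2.191 s.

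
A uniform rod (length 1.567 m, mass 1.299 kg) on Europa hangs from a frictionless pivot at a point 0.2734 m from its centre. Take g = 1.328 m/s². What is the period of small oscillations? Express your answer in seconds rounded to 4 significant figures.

For a physical pendulum T = 2π√(I/(mgd)), with d = 0.27340 m from pivot to centre of mass.
I_cm = mL²/12 = 1.299 × 1.567²/12 = 0.26581 kg·m²; I = I_cm + md² = 0.26581 + 1.299 × 0.27340² = 0.36290 kg·m².
T = 2π√(0.36290/(1.299 × 1.328 × 0.27340)) = 5.512 s.

5.512 s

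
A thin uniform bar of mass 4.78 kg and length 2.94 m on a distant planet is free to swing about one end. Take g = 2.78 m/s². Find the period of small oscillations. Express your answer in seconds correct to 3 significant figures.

For a physical pendulum T = 2π√(I/(mgd)), with d = 1.470 m from pivot to centre of mass.
I_cm = mL²/12 = 4.78 × 2.94²/12 = 3.443 kg·m²; I = I_cm + md² = 3.443 + 4.78 × 1.470² = 13.77 kg·m².
T = 2π√(13.77/(4.78 × 2.78 × 1.470)) = 5.28 s.

5.28 s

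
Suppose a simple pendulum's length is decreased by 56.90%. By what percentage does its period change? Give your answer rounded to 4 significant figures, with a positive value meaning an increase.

-34.35%

T ∝ √L, so T'/T = √(0.43100) = 0.65651.
Percentage change in T = (0.65651 − 1) × 100% = -34.35%.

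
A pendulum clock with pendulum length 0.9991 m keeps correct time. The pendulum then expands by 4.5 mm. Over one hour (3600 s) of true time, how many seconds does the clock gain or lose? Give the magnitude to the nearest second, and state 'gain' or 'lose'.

lose 8 s

T ∝ √L, so T'/T = √(1.00360/0.9991) = 1.00225.
In 3600 s of true time the clock registers 3600/1.00225 = 3591.9 s, so it loses 8 s.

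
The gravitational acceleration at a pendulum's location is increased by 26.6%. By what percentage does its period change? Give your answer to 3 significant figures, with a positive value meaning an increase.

T ∝ 1/√g, so T'/T = 1/√(1.266) = 0.8888.
Percentage change in T = (0.8888 − 1) × 100% = -11.1%.

-11.1%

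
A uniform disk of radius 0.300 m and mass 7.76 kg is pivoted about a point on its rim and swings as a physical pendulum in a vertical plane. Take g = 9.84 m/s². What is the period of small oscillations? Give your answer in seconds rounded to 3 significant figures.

1.34 s

I_cm = ½mr² = 0.3492 kg·m². The pivot is at distance d = 0.300 m from the centre of mass.
By the parallel-axis theorem, I = I_cm + md² = 0.3492 + 0.6984 = 1.048 kg·m².
T = 2π√(I/(mgd)) = 2π√(1.048/(7.76 × 9.84 × 0.300)) = 1.34 s.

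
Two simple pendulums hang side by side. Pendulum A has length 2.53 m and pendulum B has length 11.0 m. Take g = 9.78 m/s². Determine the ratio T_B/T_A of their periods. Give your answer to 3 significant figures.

T ∝ √L, so T_B/T_A = √(L_B/L_A) = √(11.0/2.53) = 2.09.

2.09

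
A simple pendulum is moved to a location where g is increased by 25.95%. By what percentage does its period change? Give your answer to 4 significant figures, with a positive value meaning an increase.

T ∝ 1/√g, so T'/T = 1/√(1.2595) = 0.89105.
Percentage change in T = (0.89105 − 1) × 100% = -10.90%.

-10.90%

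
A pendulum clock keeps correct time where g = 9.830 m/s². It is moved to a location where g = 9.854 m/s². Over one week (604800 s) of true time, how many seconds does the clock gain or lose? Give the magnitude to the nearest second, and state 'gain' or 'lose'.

gain 738 s

The clock's period scales as T ∝ 1/√g, so T'/T = √(9.830/9.854) = 0.998781.
In 604800 s of true time the clock registers 604800/0.998781 = 605537.9 s, so it gains 738 s.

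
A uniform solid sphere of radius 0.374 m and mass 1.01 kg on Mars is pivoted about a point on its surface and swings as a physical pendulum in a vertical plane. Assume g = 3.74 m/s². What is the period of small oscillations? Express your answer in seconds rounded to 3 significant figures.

I_cm = (2/5)mr² = 0.05651 kg·m². The pivot is at distance d = 0.374 m from the centre of mass.
By the parallel-axis theorem, I = I_cm + md² = 0.05651 + 0.1413 = 0.1978 kg·m².
T = 2π√(I/(mgd)) = 2π√(0.1978/(1.01 × 3.74 × 0.374)) = 2.35 s.

2.35 s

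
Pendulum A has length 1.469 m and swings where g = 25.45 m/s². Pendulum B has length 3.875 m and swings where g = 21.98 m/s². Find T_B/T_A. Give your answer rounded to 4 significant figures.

1.748

T = 2π√(L/g), so T_B/T_A = √((L_B/g_B)/(L_A/g_A)) = √((3.875/21.98)/(1.469/25.45)) = 1.748.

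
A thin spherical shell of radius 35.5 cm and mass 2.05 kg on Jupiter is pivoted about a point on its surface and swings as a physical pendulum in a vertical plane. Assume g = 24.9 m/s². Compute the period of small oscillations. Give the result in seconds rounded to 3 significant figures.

I_cm = (2/3)mr² = 0.1722 kg·m². The pivot is at distance d = 0.355 m from the centre of mass.
By the parallel-axis theorem, I = I_cm + md² = 0.1722 + 0.2584 = 0.4306 kg·m².
T = 2π√(I/(mgd)) = 2π√(0.4306/(2.05 × 24.9 × 0.355)) = 0.969 s.

0.969 s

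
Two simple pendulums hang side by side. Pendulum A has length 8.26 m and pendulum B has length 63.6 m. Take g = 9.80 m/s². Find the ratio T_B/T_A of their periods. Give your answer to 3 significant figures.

2.77

T ∝ √L, so T_B/T_A = √(L_B/L_A) = √(63.6/8.26) = 2.77.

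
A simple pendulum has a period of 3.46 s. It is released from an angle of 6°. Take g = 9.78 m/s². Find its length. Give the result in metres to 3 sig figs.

2.97 m

From T = 2π√(L/g), L = gT²/(4π²) = 9.78 × 3.460²/(4π²) = 2.97 m.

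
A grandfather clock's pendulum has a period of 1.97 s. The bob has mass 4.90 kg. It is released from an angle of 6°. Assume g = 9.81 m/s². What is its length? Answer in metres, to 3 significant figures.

0.964 m

From T = 2π√(L/g), L = gT²/(4π²) = 9.81 × 1.970²/(4π²) = 0.964 m.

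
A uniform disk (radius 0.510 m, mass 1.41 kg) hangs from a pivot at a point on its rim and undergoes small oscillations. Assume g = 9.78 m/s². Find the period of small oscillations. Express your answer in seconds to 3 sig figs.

I_cm = ½mr² = 0.1834 kg·m². The pivot is at distance d = 0.510 m from the centre of mass.
By the parallel-axis theorem, I = I_cm + md² = 0.1834 + 0.3667 = 0.5501 kg·m².
T = 2π√(I/(mgd)) = 2π√(0.5501/(1.41 × 9.78 × 0.510)) = 1.76 s.

1.76 s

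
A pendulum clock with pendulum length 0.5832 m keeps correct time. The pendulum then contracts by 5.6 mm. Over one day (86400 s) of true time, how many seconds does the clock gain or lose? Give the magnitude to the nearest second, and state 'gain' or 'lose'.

gain 418 s

T ∝ √L, so T'/T = √(0.57760/0.5832) = 0.995187.
In 86400 s of true time the clock registers 86400/0.995187 = 86817.8 s, so it gains 418 s.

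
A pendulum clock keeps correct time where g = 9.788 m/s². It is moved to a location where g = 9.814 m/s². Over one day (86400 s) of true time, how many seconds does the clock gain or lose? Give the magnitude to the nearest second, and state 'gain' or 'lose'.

gain 115 s

The clock's period scales as T ∝ 1/√g, so T'/T = √(9.788/9.814) = 0.998674.
In 86400 s of true time the clock registers 86400/0.998674 = 86514.7 s, so it gains 115 s.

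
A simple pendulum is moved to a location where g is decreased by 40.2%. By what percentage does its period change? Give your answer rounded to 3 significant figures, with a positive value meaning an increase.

29.3%

T ∝ 1/√g, so T'/T = 1/√(0.5980) = 1.293.
Percentage change in T = (1.293 − 1) × 100% = 29.3%.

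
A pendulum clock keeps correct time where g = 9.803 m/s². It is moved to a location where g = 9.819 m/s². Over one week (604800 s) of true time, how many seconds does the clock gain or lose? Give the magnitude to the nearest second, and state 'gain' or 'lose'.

The clock's period scales as T ∝ 1/√g, so T'/T = √(9.803/9.819) = 0.999185.
In 604800 s of true time the clock registers 604800/0.999185 = 605293.4 s, so it gains 493 s.

gain 493 s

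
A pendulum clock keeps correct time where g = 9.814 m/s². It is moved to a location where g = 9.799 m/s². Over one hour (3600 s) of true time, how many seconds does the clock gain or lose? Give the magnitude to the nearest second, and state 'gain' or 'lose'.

lose 3 s

The clock's period scales as T ∝ 1/√g, so T'/T = √(9.814/9.799) = 1.00077.
In 3600 s of true time the clock registers 3600/1.00077 = 3597.2 s, so it loses 3 s.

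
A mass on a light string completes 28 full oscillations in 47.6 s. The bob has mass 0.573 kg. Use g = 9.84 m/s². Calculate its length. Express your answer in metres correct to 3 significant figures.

T = 47.6/28 = 1.700 s.
From T = 2π√(L/g), L = gT²/(4π²) = 9.84 × 1.700²/(4π²) = 0.720 m.

0.720 m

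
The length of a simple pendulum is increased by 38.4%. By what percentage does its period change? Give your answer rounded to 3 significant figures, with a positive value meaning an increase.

T ∝ √L, so T'/T = √(1.384) = 1.176.
Percentage change in T = (1.176 − 1) × 100% = 17.6%.

17.6%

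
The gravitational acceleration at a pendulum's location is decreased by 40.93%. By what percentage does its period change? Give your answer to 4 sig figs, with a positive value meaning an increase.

30.11%

T ∝ 1/√g, so T'/T = 1/√(0.59070) = 1.3011.
Percentage change in T = (1.3011 − 1) × 100% = 30.11%.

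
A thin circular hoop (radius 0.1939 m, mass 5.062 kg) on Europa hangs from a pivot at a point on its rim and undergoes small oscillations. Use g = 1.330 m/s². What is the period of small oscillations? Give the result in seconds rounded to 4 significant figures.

3.393 s

I_cm = mr² = 0.19032 kg·m². The pivot is at distance d = 0.1939 m from the centre of mass.
By the parallel-axis theorem, I = I_cm + md² = 0.19032 + 0.19032 = 0.38063 kg·m².
T = 2π√(I/(mgd)) = 2π√(0.38063/(5.062 × 1.330 × 0.1939)) = 3.393 s.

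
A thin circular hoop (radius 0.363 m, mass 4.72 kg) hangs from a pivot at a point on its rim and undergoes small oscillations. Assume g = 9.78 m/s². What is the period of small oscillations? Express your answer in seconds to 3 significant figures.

I_cm = mr² = 0.6219 kg·m². The pivot is at distance d = 0.363 m from the centre of mass.
By the parallel-axis theorem, I = I_cm + md² = 0.6219 + 0.6219 = 1.244 kg·m².
T = 2π√(I/(mgd)) = 2π√(1.244/(4.72 × 9.78 × 0.363)) = 1.71 s.

1.71 s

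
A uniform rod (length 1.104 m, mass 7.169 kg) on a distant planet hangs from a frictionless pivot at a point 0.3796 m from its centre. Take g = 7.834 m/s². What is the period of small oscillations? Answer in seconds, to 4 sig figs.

For a physical pendulum T = 2π√(I/(mgd)), with d = 0.37960 m from pivot to centre of mass.
I_cm = mL²/12 = 7.169 × 1.104²/12 = 0.72814 kg·m²; I = I_cm + md² = 0.72814 + 7.169 × 0.37960² = 1.7612 kg·m².
T = 2π√(1.7612/(7.169 × 7.834 × 0.37960)) = 1.806 s.

1.806 s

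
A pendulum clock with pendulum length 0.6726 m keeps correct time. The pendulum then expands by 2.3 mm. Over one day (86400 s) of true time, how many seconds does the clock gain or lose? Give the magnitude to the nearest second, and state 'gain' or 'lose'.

T ∝ √L, so T'/T = √(0.67490/0.6726) = 1.00171.
In 86400 s of true time the clock registers 86400/1.00171 = 86252.7 s, so it loses 147 s.

lose 147 s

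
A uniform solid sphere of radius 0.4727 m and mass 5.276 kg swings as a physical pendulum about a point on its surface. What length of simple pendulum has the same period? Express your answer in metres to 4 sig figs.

0.6618 m

The equivalent simple-pendulum length is L_eq = I/(md), where I is about the pivot and d = 0.47270 m.
I_cm = (2/5)mR² = 0.47156 kg·m², so I = I_cm + md² = 0.47156 + 1.1789 = 1.6505 kg·m².
L_eq = 1.6505/(5.276 × 0.47270) = 0.6618 m.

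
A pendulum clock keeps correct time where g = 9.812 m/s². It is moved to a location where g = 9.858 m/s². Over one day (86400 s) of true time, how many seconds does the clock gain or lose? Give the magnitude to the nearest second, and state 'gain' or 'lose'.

gain 202 s

The clock's period scales as T ∝ 1/√g, so T'/T = √(9.812/9.858) = 0.997664.
In 86400 s of true time the clock registers 86400/0.997664 = 86602.3 s, so it gains 202 s.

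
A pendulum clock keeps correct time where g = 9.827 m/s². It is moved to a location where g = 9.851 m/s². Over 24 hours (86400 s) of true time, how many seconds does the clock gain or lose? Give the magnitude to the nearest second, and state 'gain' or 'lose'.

gain 105 s

The clock's period scales as T ∝ 1/√g, so T'/T = √(9.827/9.851) = 0.998781.
In 86400 s of true time the clock registers 86400/0.998781 = 86505.4 s, so it gains 105 s.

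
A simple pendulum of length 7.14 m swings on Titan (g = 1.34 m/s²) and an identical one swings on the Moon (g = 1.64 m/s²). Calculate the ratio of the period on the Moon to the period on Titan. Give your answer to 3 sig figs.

T ∝ 1/√g, so T₂/T₁ = √(g₁/g₂) = √(1.34/1.64) = 0.904.

0.904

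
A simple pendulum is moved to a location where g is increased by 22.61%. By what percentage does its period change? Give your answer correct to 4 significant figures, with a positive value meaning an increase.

T ∝ 1/√g, so T'/T = 1/√(1.2261) = 0.90310.
Percentage change in T = (0.90310 − 1) × 100% = -9.690%.

-9.690%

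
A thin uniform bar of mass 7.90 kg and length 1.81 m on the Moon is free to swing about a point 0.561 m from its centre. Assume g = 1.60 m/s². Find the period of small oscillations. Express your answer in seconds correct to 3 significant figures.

For a physical pendulum T = 2π√(I/(mgd)), with d = 0.5610 m from pivot to centre of mass.
I_cm = mL²/12 = 7.90 × 1.81²/12 = 2.157 kg·m²; I = I_cm + md² = 2.157 + 7.90 × 0.5610² = 4.643 kg·m².
T = 2π√(4.643/(7.90 × 1.60 × 0.5610)) = 5.08 s.

5.08 s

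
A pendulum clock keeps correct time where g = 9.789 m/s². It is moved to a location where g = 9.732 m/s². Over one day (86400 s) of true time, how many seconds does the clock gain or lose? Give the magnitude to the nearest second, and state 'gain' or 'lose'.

lose 252 s

The clock's period scales as T ∝ 1/√g, so T'/T = √(9.789/9.732) = 1.00292.
In 86400 s of true time the clock registers 86400/1.00292 = 86148.1 s, so it loses 252 s.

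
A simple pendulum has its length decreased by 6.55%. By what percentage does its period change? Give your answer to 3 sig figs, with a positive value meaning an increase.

-3.33%

T ∝ √L, so T'/T = √(0.9345) = 0.9667.
Percentage change in T = (0.9667 − 1) × 100% = -3.33%.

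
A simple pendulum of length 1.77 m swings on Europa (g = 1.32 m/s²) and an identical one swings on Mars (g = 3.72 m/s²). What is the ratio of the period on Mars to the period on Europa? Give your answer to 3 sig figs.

T ∝ 1/√g, so T₂/T₁ = √(g₁/g₂) = √(1.32/3.72) = 0.596.

0.596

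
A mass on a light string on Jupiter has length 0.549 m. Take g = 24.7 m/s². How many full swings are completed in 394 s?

420

T = 2π√(L/g) = 2π√(0.549/24.7) = 0.9367 s.
Number of complete oscillations = ⌊394/0.9367⌋ = ⌊420.6⌋ = 420.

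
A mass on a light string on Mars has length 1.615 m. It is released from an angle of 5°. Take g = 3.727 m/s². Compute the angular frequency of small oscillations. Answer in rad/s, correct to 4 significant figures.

ω = √(g/L) = √(3.727/1.615) = 1.519 rad/s.

1.519 rad/s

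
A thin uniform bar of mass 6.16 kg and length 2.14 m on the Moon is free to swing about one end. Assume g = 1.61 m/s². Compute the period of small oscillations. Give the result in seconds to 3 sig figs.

5.91 s

For a physical pendulum T = 2π√(I/(mgd)), with d = 1.070 m from pivot to centre of mass.
I_cm = mL²/12 = 6.16 × 2.14²/12 = 2.351 kg·m²; I = I_cm + md² = 2.351 + 6.16 × 1.070² = 9.403 kg·m².
T = 2π√(9.403/(6.16 × 1.61 × 1.070)) = 5.91 s.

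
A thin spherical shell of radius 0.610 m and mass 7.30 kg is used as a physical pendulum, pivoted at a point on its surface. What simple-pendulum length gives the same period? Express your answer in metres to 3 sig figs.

The equivalent simple-pendulum length is L_eq = I/(md), where I is about the pivot and d = 0.6100 m.
I_cm = (2/3)mR² = 1.811 kg·m², so I = I_cm + md² = 1.811 + 2.716 = 4.527 kg·m².
L_eq = 4.527/(7.30 × 0.6100) = 1.02 m.

1.02 m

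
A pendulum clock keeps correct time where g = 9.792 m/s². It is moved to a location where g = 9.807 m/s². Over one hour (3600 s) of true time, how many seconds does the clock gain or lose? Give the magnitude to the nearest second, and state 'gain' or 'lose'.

gain 3 s

The clock's period scales as T ∝ 1/√g, so T'/T = √(9.792/9.807) = 0.999235.
In 3600 s of true time the clock registers 3600/0.999235 = 3602.8 s, so it gains 3 s.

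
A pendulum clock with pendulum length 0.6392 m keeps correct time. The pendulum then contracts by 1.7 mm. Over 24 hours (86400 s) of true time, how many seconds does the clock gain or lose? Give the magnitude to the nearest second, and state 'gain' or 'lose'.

gain 115 s

T ∝ √L, so T'/T = √(0.63750/0.6392) = 0.998669.
In 86400 s of true time the clock registers 86400/0.998669 = 86515.1 s, so it gains 115 s.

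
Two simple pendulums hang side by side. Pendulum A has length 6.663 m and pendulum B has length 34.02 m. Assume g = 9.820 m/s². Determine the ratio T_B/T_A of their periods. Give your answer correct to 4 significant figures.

T ∝ √L, so T_B/T_A = √(L_B/L_A) = √(34.02/6.663) = 2.260.

2.260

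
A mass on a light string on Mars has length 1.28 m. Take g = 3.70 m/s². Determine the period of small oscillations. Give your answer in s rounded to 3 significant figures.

3.70 s

T = 2π√(L/g) = 2π√(1.28/3.70) = 2π × 0.5882 = 3.70 s.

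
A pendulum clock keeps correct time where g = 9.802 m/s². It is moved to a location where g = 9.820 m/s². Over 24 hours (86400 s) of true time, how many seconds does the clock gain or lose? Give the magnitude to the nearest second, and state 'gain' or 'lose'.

The clock's period scales as T ∝ 1/√g, so T'/T = √(9.802/9.820) = 0.999083.
In 86400 s of true time the clock registers 86400/0.999083 = 86479.3 s, so it gains 79 s.

gain 79 s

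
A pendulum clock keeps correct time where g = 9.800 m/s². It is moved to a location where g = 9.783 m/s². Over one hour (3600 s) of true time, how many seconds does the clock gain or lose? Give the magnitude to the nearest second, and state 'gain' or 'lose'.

lose 3 s

The clock's period scales as T ∝ 1/√g, so T'/T = √(9.800/9.783) = 1.00087.
In 3600 s of true time the clock registers 3600/1.00087 = 3596.9 s, so it loses 3 s.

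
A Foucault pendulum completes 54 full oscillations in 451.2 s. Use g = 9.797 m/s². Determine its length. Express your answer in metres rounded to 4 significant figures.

17.33 m

T = 451.2/54 = 8.3556 s.
From T = 2π√(L/g), L = gT²/(4π²) = 9.797 × 8.3556²/(4π²) = 17.33 m.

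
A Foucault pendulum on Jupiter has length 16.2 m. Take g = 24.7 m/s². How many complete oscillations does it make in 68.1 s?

T = 2π√(L/g) = 2π√(16.2/24.7) = 5.088 s.
Number of complete oscillations = ⌊68.1/5.088⌋ = ⌊13.38⌋ = 13.

13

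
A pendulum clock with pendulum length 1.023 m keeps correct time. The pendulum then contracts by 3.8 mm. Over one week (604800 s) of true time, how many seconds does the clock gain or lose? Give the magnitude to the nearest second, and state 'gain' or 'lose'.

T ∝ √L, so T'/T = √(1.01920/1.023) = 0.998141.
In 604800 s of true time the clock registers 604800/0.998141 = 605926.4 s, so it gains 1126 s.

gain 1126 s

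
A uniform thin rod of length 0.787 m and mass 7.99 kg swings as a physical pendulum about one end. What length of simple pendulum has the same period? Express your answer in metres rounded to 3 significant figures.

The equivalent simple-pendulum length is L_eq = I/(md), where I is about the pivot and d = 0.3935 m.
I_cm = (1/12)mL² = 0.4124 kg·m², so I = I_cm + md² = 0.4124 + 1.237 = 1.650 kg·m².
L_eq = 1.650/(7.99 × 0.3935) = 0.525 m.

0.525 m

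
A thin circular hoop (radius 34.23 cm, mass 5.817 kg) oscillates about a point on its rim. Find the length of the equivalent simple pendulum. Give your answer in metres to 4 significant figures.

0.6846 m

The equivalent simple-pendulum length is L_eq = I/(md), where I is about the pivot and d = 0.34230 m.
I_cm = mR² = 0.68157 kg·m², so I = I_cm + md² = 0.68157 + 0.68157 = 1.3631 kg·m².
L_eq = 1.3631/(5.817 × 0.34230) = 0.6846 m.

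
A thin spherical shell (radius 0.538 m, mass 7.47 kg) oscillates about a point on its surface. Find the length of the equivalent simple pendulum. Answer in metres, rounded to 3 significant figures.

The equivalent simple-pendulum length is L_eq = I/(md), where I is about the pivot and d = 0.5380 m.
I_cm = (2/3)mR² = 1.441 kg·m², so I = I_cm + md² = 1.441 + 2.162 = 3.604 kg·m².
L_eq = 3.604/(7.47 × 0.5380) = 0.897 m.

0.897 m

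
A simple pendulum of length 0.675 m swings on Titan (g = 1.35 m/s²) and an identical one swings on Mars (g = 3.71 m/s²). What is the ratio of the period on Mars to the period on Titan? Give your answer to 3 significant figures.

0.603

T ∝ 1/√g, so T₂/T₁ = √(g₁/g₂) = √(1.35/3.71) = 0.603.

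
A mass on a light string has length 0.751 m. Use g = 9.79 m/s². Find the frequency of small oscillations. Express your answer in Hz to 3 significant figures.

0.575 Hz

T = 2π√(L/g) = 2π√(0.751/9.79) = 1.740 s, so f = 1/T = 0.575 Hz.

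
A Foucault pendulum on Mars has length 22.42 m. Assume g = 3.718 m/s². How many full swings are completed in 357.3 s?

23

T = 2π√(L/g) = 2π√(22.42/3.718) = 15.429 s.
Number of complete oscillations = ⌊357.3/15.429⌋ = ⌊23.157⌋ = 23.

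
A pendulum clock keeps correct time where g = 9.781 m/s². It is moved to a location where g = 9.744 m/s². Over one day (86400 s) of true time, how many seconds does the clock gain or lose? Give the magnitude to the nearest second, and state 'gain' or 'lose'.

lose 164 s

The clock's period scales as T ∝ 1/√g, so T'/T = √(9.781/9.744) = 1.00190.
In 86400 s of true time the clock registers 86400/1.00190 = 86236.4 s, so it loses 164 s.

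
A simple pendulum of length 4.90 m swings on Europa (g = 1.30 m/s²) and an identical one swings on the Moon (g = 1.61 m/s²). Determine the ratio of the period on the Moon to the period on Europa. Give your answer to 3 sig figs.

0.899

T ∝ 1/√g, so T₂/T₁ = √(g₁/g₂) = √(1.30/1.61) = 0.899.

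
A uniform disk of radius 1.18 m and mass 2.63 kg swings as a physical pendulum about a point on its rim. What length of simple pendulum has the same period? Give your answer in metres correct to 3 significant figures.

1.77 m

The equivalent simple-pendulum length is L_eq = I/(md), where I is about the pivot and d = 1.180 m.
I_cm = ½mR² = 1.831 kg·m², so I = I_cm + md² = 1.831 + 3.662 = 5.493 kg·m².
L_eq = 5.493/(2.63 × 1.180) = 1.77 m.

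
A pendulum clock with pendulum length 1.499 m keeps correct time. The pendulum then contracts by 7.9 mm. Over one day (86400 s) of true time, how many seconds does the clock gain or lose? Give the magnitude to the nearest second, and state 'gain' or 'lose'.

T ∝ √L, so T'/T = √(1.49110/1.499) = 0.997361.
In 86400 s of true time the clock registers 86400/0.997361 = 86628.6 s, so it gains 229 s.

gain 229 s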